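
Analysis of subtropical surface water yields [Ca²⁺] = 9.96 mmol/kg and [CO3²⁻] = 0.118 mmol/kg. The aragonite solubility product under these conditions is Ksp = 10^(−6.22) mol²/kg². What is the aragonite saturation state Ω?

Ω = 1.95

Ksp = 10^(−6.22) = 6.026×10^-7
Ω = [Ca²⁺][CO3²⁻]/Ksp = (9.96×10^-3)(0.118×10^-3) / 6.026×10^-7 = 1.95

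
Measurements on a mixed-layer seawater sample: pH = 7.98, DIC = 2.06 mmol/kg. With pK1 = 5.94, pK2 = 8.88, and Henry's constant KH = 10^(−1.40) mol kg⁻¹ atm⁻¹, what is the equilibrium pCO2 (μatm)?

α₀ = 1 / (1 + K1/[H⁺] + K1K2/[H⁺]²) = 1 / (1 + 10^+2.04 + 10^+1.14)
   = 1 / (1 + 109.65 + 13.804) = 1/124.45 = 0.008035
[CO2*] = α₀ × DIC = 0.008035 × 2.06 = 0.01655 mmol/kg = 16.55 μmol/kg
pCO2 = [CO2*]/KH = 1.655×10^-5 / 3.981×10^-2 = 416 μatm

pCO2 = 416 μatm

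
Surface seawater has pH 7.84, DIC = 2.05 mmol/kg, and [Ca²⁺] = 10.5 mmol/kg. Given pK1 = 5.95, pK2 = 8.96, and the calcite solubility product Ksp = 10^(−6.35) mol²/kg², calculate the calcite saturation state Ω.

Ω = 3.36

α₂ = 1 / (1 + [H⁺]/K2 + [H⁺]²/(K1K2)) = 1 / (1 + 10^+1.12 + 10^-0.77)
   = 1 / (1 + 13.183 + 0.16982) = 1/14.352 = 0.06967
[CO3²⁻] = α₂ × DIC = 0.06967 × 2.05 = 0.1428 mmol/kg
Ksp = 10^(−6.35) = 4.467×10^-7
Ω = [Ca²⁺][CO3²⁻]/Ksp = (10.5×10^-3)(1.428×10^-4) / 4.467×10^-7 = 3.36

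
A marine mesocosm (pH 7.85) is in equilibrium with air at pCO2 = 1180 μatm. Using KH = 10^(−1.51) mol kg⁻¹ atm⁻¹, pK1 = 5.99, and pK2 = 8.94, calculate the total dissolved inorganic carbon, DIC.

DIC = 2.89 mmol/kg

[CO2*] = KH · pCO2 = 10^(−1.51) × 1180×10^-6 = 3.647×10^-5 mol/kg
α₀ = 1/(1 + K1/[H⁺] + K1K2/[H⁺]²) = 1/(1 + 10^+1.86 + 10^+0.77) = 0.01261
DIC = [CO2*]/α₀ = 3.647×10^-5 / 0.01261 = 2.89 mmol/kg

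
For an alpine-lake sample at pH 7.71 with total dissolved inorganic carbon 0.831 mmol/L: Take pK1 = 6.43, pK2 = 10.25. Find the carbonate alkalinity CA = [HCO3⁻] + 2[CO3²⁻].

CA = 0.792 mmol/L

CA = [HCO3⁻] + 2[CO3²⁻] = (α₁ + 2α₂)·DIC
At pH 7.71: [H⁺]/K1 = 10^-1.28 = 0.052481, K2/[H⁺] = 10^-2.54 = 0.0028840
α₁ = 1/(1 + 0.052481 + 0.0028840) = 1/1.0554 = 0.9475; α₂ = α₁·K2/[H⁺] = 0.002733
α₁ + 2α₂ = 0.9530
CA = 0.9530 × 0.831 = 0.792 mmol/L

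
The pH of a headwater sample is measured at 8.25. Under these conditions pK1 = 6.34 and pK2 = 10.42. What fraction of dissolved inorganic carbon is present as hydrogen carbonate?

α₁ = 1 / (1 + [H⁺]/K1 + K2/[H⁺]) = 1 / (1 + 10^-1.91 + 10^-2.17)
   = 1 / (1 + 0.012303 + 0.0067608) = 1/1.0191 = 0.9813

α₁ = 0.981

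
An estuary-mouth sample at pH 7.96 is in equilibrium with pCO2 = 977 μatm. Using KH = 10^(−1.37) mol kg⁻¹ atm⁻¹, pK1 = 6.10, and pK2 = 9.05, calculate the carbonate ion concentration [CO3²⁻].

[CO2*] = KH · pCO2 = 10^(−1.37) × 977×10^-6 = 4.168×10^-5 mol/kg
α₀ = 1/(1 + K1/[H⁺] + K1K2/[H⁺]²) = 1/(1 + 10^+1.86 + 10^+0.77) = 0.01261
DIC = [CO2*]/α₀ = 4.168×10^-5 / 0.01261 = 3.306 mmol/kg
[CO3²⁻] = α₂·DIC; α₂ = 0.07423, so [CO3²⁻] = 0.07423 × 3.306 = 0.245 mmol/kg

[CO3²⁻] = 0.245 mmol/kg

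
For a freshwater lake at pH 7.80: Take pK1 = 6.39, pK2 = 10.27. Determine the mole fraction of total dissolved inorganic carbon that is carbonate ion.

α₂ = 1 / (1 + [H⁺]/K2 + [H⁺]²/(K1K2)) = 1 / (1 + 10^+2.47 + 10^+1.06)
   = 1 / (1 + 295.12 + 11.482) = 1/307.60 = 0.003251

α₂ = 0.00325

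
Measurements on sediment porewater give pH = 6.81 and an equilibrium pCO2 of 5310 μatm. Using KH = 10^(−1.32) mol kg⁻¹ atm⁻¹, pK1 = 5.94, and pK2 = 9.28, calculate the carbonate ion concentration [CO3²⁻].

[CO2*] = KH · pCO2 = 10^(−1.32) × 5310×10^-6 = 2.542×10^-4 mol/kg
α₀ = 1/(1 + K1/[H⁺] + K1K2/[H⁺]²) = 1/(1 + 10^+0.87 + 10^-1.60) = 0.1185
DIC = [CO2*]/α₀ = 2.542×10^-4 / 0.1185 = 2.145 mmol/kg
[CO3²⁻] = α₂·DIC; α₂ = 0.002977, so [CO3²⁻] = 0.002977 × 2.145 = 0.00638 mmol/kg = 6.38 μmol/kg

[CO3²⁻] = 6.38 μmol/kg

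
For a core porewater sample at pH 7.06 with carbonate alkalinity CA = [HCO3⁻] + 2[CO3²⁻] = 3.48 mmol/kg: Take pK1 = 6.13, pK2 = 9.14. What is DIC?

CA = [HCO3⁻] + 2[CO3²⁻] = (α₁ + 2α₂)·DIC
At pH 7.06: [H⁺]/K1 = 10^-0.93 = 0.11749, K2/[H⁺] = 10^-2.08 = 0.0083176
α₁ = 1/(1 + 0.11749 + 0.0083176) = 1/1.1258 = 0.8883; α₂ = α₁·K2/[H⁺] = 0.007388
α₁ + 2α₂ = 0.9030
DIC = CA / (α₁ + 2α₂) = 3.48 / 0.9030 = 3.85 mmol/kg

DIC = 3.85 mmol/kg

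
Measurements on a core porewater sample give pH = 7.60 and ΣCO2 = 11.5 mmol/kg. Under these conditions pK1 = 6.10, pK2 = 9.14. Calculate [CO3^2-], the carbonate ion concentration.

[CO3²⁻] = 0.313 mmol/kg

α₂ = 1 / (1 + [H⁺]/K2 + [H⁺]²/(K1K2)) = 1 / (1 + 10^+1.54 + 10^+0.04)
   = 1 / (1 + 34.674 + 1.0965) = 1/36.770 = 0.02720
[CO3²⁻] = α₂ × DIC = 0.02720 × 11.5 = 0.313 mmol/kg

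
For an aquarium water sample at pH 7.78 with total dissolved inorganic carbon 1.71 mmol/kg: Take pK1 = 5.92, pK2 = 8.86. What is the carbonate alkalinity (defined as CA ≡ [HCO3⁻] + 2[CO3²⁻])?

CA = [HCO3⁻] + 2[CO3²⁻] = (α₁ + 2α₂)·DIC
At pH 7.78: [H⁺]/K1 = 10^-1.86 = 0.013804, K2/[H⁺] = 10^-1.08 = 0.083176
α₁ = 1/(1 + 0.013804 + 0.083176) = 1/1.0970 = 0.9116; α₂ = α₁·K2/[H⁺] = 0.07582
α₁ + 2α₂ = 1.0632
CA = 1.0632 × 1.71 = 1.82 mmol/kg

CA = 1.82 mmol/kg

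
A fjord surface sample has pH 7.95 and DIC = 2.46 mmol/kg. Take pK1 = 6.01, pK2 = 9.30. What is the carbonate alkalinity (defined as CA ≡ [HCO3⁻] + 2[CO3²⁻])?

CA = 2.54 mmol/kg

CA = [HCO3⁻] + 2[CO3²⁻] = (α₁ + 2α₂)·DIC
At pH 7.95: [H⁺]/K1 = 10^-1.94 = 0.011482, K2/[H⁺] = 10^-1.35 = 0.044668
α₁ = 1/(1 + 0.011482 + 0.044668) = 1/1.0561 = 0.9468; α₂ = α₁·K2/[H⁺] = 0.04229
α₁ + 2α₂ = 1.0314
CA = 1.0314 × 2.46 = 2.54 mmol/kg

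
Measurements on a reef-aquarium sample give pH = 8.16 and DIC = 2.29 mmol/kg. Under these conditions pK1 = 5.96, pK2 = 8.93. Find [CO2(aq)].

[CO2*] = 12.3 μmol/kg

α₀ = 1 / (1 + K1/[H⁺] + K1K2/[H⁺]²) = 1 / (1 + 10^+2.20 + 10^+1.43)
   = 1 / (1 + 158.49 + 26.915) = 1/186.40 = 0.005365
[CO2*] = α₀ × DIC = 0.005365 × 2.29 = 0.0123 mmol/kg = 12.3 μmol/kg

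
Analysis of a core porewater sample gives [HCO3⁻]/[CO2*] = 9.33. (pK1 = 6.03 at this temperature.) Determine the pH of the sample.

pH = 7.00

From K1 = [H⁺][HCO3⁻]/[CO2*]:  pH = pK1 + log₁₀([HCO3⁻]/[CO2*])
log₁₀(9.33) = +0.970
pH = 6.03 + (+0.970) = 7.00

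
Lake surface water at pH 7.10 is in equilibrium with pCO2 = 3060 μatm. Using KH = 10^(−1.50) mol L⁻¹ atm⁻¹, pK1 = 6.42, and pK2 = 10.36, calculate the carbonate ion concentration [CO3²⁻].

[CO3²⁻] = 0.255 μmol/L

[CO2*] = KH · pCO2 = 10^(−1.50) × 3060×10^-6 = 9.677×10^-5 mol/L
α₀ = 1/(1 + K1/[H⁺] + K1K2/[H⁺]²) = 1/(1 + 10^+0.68 + 10^-2.58) = 0.1727
DIC = [CO2*]/α₀ = 9.677×10^-5 / 0.1727 = 0.5602 mmol/L
[CO3²⁻] = α₂·DIC; α₂ = 0.0004544, so [CO3²⁻] = 0.0004544 × 0.5602 = 0.000255 mmol/L = 0.255 μmol/L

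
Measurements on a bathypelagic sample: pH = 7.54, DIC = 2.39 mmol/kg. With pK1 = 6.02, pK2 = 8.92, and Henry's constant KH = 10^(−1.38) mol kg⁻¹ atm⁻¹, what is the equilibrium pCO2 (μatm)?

pCO2 = 1620 μatm

α₀ = 1 / (1 + K1/[H⁺] + K1K2/[H⁺]²) = 1 / (1 + 10^+1.52 + 10^+0.14)
   = 1 / (1 + 33.113 + 1.3804) = 1/35.493 = 0.02817
[CO2*] = α₀ × DIC = 0.02817 × 2.39 = 0.06734 mmol/kg
pCO2 = [CO2*]/KH = 6.734×10^-5 / 4.169×10^-2 = 1620 μatm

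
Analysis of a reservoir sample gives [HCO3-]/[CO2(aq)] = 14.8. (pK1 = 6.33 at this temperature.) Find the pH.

pH = 7.50

From K1 = [H⁺][HCO3-]/[CO2(aq)]:  pH = pK1 + log₁₀([HCO3-]/[CO2(aq)])
log₁₀(14.8) = +1.170
pH = 6.33 + (+1.170) = 7.50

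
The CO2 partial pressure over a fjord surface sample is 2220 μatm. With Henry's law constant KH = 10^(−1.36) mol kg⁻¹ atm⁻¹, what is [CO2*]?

[CO2*] = 96.9 μmol/kg

KH = 10^(−1.36) = 4.365×10^-2 mol kg⁻¹ atm⁻¹
[CO2*] = KH · pCO2 = 4.365×10^-2 × 2220×10^-6 atm = 9.69×10^-5 mol/kg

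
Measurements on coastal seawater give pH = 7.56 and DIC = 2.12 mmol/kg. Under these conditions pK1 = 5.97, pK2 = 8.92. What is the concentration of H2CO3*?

[CO2*] = 0.0510 mmol/kg

α₀ = 1 / (1 + K1/[H⁺] + K1K2/[H⁺]²) = 1 / (1 + 10^+1.59 + 10^+0.23)
   = 1 / (1 + 38.905 + 1.6982) = 1/41.603 = 0.02404
[CO2*] = α₀ × DIC = 0.02404 × 2.12 = 0.0510 mmol/kg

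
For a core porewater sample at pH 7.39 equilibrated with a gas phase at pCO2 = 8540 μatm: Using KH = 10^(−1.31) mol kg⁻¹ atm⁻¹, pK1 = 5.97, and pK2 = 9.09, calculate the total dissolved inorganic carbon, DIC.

DIC = 11.6 mmol/kg

[CO2*] = KH · pCO2 = 10^(−1.31) × 8540×10^-6 = 4.183×10^-4 mol/kg
α₀ = 1/(1 + K1/[H⁺] + K1K2/[H⁺]²) = 1/(1 + 10^+1.42 + 10^-0.28) = 0.03594
DIC = [CO2*]/α₀ = 4.183×10^-4 / 0.03594 = 11.6 mmol/kg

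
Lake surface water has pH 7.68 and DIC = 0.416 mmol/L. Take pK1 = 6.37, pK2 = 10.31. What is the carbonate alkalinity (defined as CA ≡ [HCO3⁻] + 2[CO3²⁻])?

CA = [HCO3⁻] + 2[CO3²⁻] = (α₁ + 2α₂)·DIC
At pH 7.68: [H⁺]/K1 = 10^-1.31 = 0.048978, K2/[H⁺] = 10^-2.63 = 0.0023442
α₁ = 1/(1 + 0.048978 + 0.0023442) = 1/1.0513 = 0.9512; α₂ = α₁·K2/[H⁺] = 0.002230
α₁ + 2α₂ = 0.9556
CA = 0.9556 × 0.416 = 0.398 mmol/L

CA = 0.398 mmol/L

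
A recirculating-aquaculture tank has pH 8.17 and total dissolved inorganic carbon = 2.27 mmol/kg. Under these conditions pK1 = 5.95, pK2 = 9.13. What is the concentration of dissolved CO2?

[CO2*] = 12.3 μmol/kg

α₀ = 1 / (1 + K1/[H⁺] + K1K2/[H⁺]²) = 1 / (1 + 10^+2.22 + 10^+1.26)
   = 1 / (1 + 165.96 + 18.197) = 1/185.16 = 0.005401
[CO2*] = α₀ × DIC = 0.005401 × 2.27 = 0.0123 mmol/kg = 12.3 μmol/kg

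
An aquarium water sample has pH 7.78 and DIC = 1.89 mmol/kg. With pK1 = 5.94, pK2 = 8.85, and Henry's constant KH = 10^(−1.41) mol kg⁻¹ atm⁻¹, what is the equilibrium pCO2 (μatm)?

α₀ = 1 / (1 + K1/[H⁺] + K1K2/[H⁺]²) = 1 / (1 + 10^+1.84 + 10^+0.77)
   = 1 / (1 + 69.183 + 5.8884) = 1/76.072 = 0.01315
[CO2*] = α₀ × DIC = 0.01315 × 1.89 = 0.02485 mmol/kg
pCO2 = [CO2*]/KH = 2.485×10^-5 / 3.890×10^-2 = 639 μatm

pCO2 = 639 μatm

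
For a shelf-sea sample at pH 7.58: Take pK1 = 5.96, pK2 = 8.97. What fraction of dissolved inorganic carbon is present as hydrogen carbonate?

α₁ = 0.939

α₁ = 1 / (1 + [H⁺]/K1 + K2/[H⁺]) = 1 / (1 + 10^-1.62 + 10^-1.39)
   = 1 / (1 + 0.023988 + 0.040738) = 1/1.0647 = 0.9392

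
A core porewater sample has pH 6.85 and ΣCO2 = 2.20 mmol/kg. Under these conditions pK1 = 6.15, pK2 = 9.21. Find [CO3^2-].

α₂ = 1 / (1 + [H⁺]/K2 + [H⁺]²/(K1K2)) = 1 / (1 + 10^+2.36 + 10^+1.66)
   = 1 / (1 + 229.09 + 45.709) = 1/275.80 = 0.003626
[CO3²⁻] = α₂ × DIC = 0.003626 × 2.20 = 0.00798 mmol/kg = 7.98 μmol/kg

[CO3²⁻] = 7.98 μmol/kg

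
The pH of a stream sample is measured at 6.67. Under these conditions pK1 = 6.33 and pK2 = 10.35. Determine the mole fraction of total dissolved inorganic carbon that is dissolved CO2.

α₀ = 1 / (1 + K1/[H⁺] + K1K2/[H⁺]²) = 1 / (1 + 10^+0.34 + 10^-3.34)
   = 1 / (1 + 2.1878 + 0.00045709) = 1/3.1882 = 0.3137

α₀ = 0.314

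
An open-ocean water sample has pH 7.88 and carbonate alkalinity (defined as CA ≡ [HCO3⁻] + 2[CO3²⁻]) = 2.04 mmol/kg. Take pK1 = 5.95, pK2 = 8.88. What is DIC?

CA = [HCO3⁻] + 2[CO3²⁻] = (α₁ + 2α₂)·DIC
At pH 7.88: [H⁺]/K1 = 10^-1.93 = 0.011749, K2/[H⁺] = 10^-1.00 = 0.10000
α₁ = 1/(1 + 0.011749 + 0.10000) = 1/1.1117 = 0.8995; α₂ = α₁·K2/[H⁺] = 0.08995
α₁ + 2α₂ = 1.0794
DIC = CA / (α₁ + 2α₂) = 2.04 / 1.0794 = 1.89 mmol/kg

DIC = 1.89 mmol/kg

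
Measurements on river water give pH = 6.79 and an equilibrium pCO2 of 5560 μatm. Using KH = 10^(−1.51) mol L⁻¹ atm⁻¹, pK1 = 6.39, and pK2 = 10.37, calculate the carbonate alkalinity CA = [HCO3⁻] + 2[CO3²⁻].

[CO2*] = KH · pCO2 = 10^(−1.51) × 5560×10^-6 = 1.718×10^-4 mol/L
α₀ = 1/(1 + K1/[H⁺] + K1K2/[H⁺]²) = 1/(1 + 10^+0.40 + 10^-3.18) = 0.2847
DIC = [CO2*]/α₀ = 1.718×10^-4 / 0.2847 = 0.6035 mmol/L
CA = (α₁ + 2α₂)·DIC = (0.7151 + 2×0.0001881) × 0.6035 = 0.432 mmol/L

CA = 0.432 mmol/L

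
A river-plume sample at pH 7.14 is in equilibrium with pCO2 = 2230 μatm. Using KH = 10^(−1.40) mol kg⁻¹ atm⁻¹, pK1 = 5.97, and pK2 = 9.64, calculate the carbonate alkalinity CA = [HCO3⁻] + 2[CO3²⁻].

[CO2*] = KH · pCO2 = 10^(−1.40) × 2230×10^-6 = 8.878×10^-5 mol/kg
α₀ = 1/(1 + K1/[H⁺] + K1K2/[H⁺]²) = 1/(1 + 10^+1.17 + 10^-1.33) = 0.06314
DIC = [CO2*]/α₀ = 8.878×10^-5 / 0.06314 = 1.406 mmol/kg
CA = (α₁ + 2α₂)·DIC = (0.9339 + 2×0.002953) × 1.406 = 1.32 mmol/kg

CA = 1.32 mmol/kg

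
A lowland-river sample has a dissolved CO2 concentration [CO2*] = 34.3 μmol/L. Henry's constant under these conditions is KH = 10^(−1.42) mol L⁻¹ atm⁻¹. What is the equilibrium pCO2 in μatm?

pCO2 = 902 μatm

KH = 10^(−1.42) = 3.802×10^-2 mol L⁻¹ atm⁻¹
pCO2 = [CO2*]/KH = 34.3×10^-6 / 3.802×10^-2 = 9.02×10^-4 atm = 902 μatm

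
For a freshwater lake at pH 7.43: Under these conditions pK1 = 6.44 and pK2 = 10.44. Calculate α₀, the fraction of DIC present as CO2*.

α₀ = 1 / (1 + K1/[H⁺] + K1K2/[H⁺]²) = 1 / (1 + 10^+0.99 + 10^-2.02)
   = 1 / (1 + 9.7724 + 0.0095499) = 1/10.782 = 0.09275

α₀ = 0.0927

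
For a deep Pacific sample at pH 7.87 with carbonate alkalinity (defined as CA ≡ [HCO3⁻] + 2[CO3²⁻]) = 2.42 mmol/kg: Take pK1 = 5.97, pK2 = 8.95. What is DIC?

DIC = 2.27 mmol/kg

CA = [HCO3⁻] + 2[CO3²⁻] = (α₁ + 2α₂)·DIC
At pH 7.87: [H⁺]/K1 = 10^-1.90 = 0.012589, K2/[H⁺] = 10^-1.08 = 0.083176
α₁ = 1/(1 + 0.012589 + 0.083176) = 1/1.0958 = 0.9126; α₂ = α₁·K2/[H⁺] = 0.07591
α₁ + 2α₂ = 1.0644
DIC = CA / (α₁ + 2α₂) = 2.42 / 1.0644 = 2.27 mmol/kg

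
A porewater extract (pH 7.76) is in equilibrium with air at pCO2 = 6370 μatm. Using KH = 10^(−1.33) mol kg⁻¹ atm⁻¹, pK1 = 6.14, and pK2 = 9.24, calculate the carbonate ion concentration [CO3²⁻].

[CO2*] = KH · pCO2 = 10^(−1.33) × 6370×10^-6 = 2.979×10^-4 mol/kg
α₀ = 1/(1 + K1/[H⁺] + K1K2/[H⁺]²) = 1/(1 + 10^+1.62 + 10^+0.14) = 0.02269
DIC = [CO2*]/α₀ = 2.979×10^-4 / 0.02269 = 13.13 mmol/kg
[CO3²⁻] = α₂·DIC; α₂ = 0.03132, so [CO3²⁻] = 0.03132 × 13.13 = 0.411 mmol/kg

[CO3²⁻] = 0.411 mmol/kg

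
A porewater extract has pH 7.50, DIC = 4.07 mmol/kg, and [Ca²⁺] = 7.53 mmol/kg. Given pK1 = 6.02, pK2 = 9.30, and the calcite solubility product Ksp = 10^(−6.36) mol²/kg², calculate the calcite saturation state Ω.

α₂ = 1 / (1 + [H⁺]/K2 + [H⁺]²/(K1K2)) = 1 / (1 + 10^+1.80 + 10^+0.32)
   = 1 / (1 + 63.096 + 2.0893) = 1/66.185 = 0.01511
[CO3²⁻] = α₂ × DIC = 0.01511 × 4.07 = 0.06149 mmol/kg
Ksp = 10^(−6.36) = 4.365×10^-7
Ω = [Ca²⁺][CO3²⁻]/Ksp = (7.53×10^-3)(6.149×10^-5) / 4.365×10^-7 = 1.06

Ω = 1.06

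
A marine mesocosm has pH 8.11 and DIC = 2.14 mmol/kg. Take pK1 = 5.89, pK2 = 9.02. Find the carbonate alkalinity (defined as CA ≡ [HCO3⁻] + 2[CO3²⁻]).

CA = [HCO3⁻] + 2[CO3²⁻] = (α₁ + 2α₂)·DIC
At pH 8.11: [H⁺]/K1 = 10^-2.22 = 0.0060256, K2/[H⁺] = 10^-0.91 = 0.12303
α₁ = 1/(1 + 0.0060256 + 0.12303) = 1/1.1291 = 0.8857; α₂ = α₁·K2/[H⁺] = 0.1090
α₁ + 2α₂ = 1.1036
CA = 1.1036 × 2.14 = 2.36 mmol/kg

CA = 2.36 mmol/kg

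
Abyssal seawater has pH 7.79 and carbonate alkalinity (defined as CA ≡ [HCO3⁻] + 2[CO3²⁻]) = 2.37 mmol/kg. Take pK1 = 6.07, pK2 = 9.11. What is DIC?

CA = [HCO3⁻] + 2[CO3²⁻] = (α₁ + 2α₂)·DIC
At pH 7.79: [H⁺]/K1 = 10^-1.72 = 0.019055, K2/[H⁺] = 10^-1.32 = 0.047863
α₁ = 1/(1 + 0.019055 + 0.047863) = 1/1.0669 = 0.9373; α₂ = α₁·K2/[H⁺] = 0.04486
α₁ + 2α₂ = 1.0270
DIC = CA / (α₁ + 2α₂) = 2.37 / 1.0270 = 2.31 mmol/kg

DIC = 2.31 mmol/kg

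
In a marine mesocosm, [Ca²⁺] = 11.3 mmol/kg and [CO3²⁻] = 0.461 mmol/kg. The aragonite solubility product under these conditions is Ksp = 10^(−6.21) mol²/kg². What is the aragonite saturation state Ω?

Ksp = 10^(−6.21) = 6.166×10^-7
Ω = [Ca²⁺][CO3²⁻]/Ksp = (11.3×10^-3)(0.461×10^-3) / 6.166×10^-7 = 8.45

Ω = 8.45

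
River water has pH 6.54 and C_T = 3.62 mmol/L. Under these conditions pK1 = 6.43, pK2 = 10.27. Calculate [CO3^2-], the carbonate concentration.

α₂ = 1 / (1 + [H⁺]/K2 + [H⁺]²/(K1K2)) = 1 / (1 + 10^+3.73 + 10^+3.62)
   = 1 / (1 + 5370.3 + 4168.7) = 1/9540.0 = 0.0001048
[CO3²⁻] = α₂ × DIC = 0.0001048 × 3.62 = 0.000379 mmol/L = 0.379 μmol/L

[CO3²⁻] = 0.379 μmol/L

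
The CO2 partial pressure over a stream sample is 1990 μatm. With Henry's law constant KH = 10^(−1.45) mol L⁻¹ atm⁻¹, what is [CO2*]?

[CO2*] = 70.6 μmol/L

KH = 10^(−1.45) = 3.548×10^-2 mol L⁻¹ atm⁻¹
[CO2*] = KH · pCO2 = 3.548×10^-2 × 1990×10^-6 atm = 7.06×10^-5 mol/L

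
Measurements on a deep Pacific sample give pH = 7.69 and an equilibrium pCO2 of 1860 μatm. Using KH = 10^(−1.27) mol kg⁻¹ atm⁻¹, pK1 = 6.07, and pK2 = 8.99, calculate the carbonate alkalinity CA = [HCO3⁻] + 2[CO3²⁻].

[CO2*] = KH · pCO2 = 10^(−1.27) × 1860×10^-6 = 9.989×10^-5 mol/kg
α₀ = 1/(1 + K1/[H⁺] + K1K2/[H⁺]²) = 1/(1 + 10^+1.62 + 10^+0.32) = 0.02233
DIC = [CO2*]/α₀ = 9.989×10^-5 / 0.02233 = 4.473 mmol/kg
CA = (α₁ + 2α₂)·DIC = (0.9310 + 2×0.04666) × 4.473 = 4.58 mmol/kg

CA = 4.58 mmol/kg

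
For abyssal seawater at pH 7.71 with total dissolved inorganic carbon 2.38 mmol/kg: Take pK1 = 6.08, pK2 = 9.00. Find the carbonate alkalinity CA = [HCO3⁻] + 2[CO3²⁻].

CA = [HCO3⁻] + 2[CO3²⁻] = (α₁ + 2α₂)·DIC
At pH 7.71: [H⁺]/K1 = 10^-1.63 = 0.023442, K2/[H⁺] = 10^-1.29 = 0.051286
α₁ = 1/(1 + 0.023442 + 0.051286) = 1/1.0747 = 0.9305; α₂ = α₁·K2/[H⁺] = 0.04772
α₁ + 2α₂ = 1.0259
CA = 1.0259 × 2.38 = 2.44 mmol/kg

CA = 2.44 mmol/kg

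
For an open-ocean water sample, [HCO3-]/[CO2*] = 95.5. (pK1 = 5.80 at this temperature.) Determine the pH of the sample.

From K1 = [H⁺][HCO3-]/[CO2*]:  pH = pK1 + log₁₀([HCO3-]/[CO2*])
log₁₀(95.5) = +1.980
pH = 5.80 + (+1.980) = 7.78

pH = 7.78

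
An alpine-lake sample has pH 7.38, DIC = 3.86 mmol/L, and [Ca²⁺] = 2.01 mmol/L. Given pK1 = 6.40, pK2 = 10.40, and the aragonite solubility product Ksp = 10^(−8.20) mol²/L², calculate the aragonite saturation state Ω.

Ω = 1.06

α₂ = 1 / (1 + [H⁺]/K2 + [H⁺]²/(K1K2)) = 1 / (1 + 10^+3.02 + 10^+2.04)
   = 1 / (1 + 1047.1 + 109.65) = 1/1157.8 = 0.0008637
[CO3²⁻] = α₂ × DIC = 0.0008637 × 3.86 = 0.003334 mmol/L = 3.334 μmol/L
Ksp = 10^(−8.20) = 6.310×10^-9
Ω = [Ca²⁺][CO3²⁻]/Ksp = (2.01×10^-3)(3.334×10^-6) / 6.310×10^-9 = 1.06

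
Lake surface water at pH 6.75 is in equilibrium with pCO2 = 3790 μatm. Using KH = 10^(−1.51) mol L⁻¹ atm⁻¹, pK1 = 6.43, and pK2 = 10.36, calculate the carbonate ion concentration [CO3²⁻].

[CO3²⁻] = 0.0601 μmol/L

[CO2*] = KH · pCO2 = 10^(−1.51) × 3790×10^-6 = 1.171×10^-4 mol/L
α₀ = 1/(1 + K1/[H⁺] + K1K2/[H⁺]²) = 1/(1 + 10^+0.32 + 10^-3.29) = 0.3236
DIC = [CO2*]/α₀ = 1.171×10^-4 / 0.3236 = 0.3619 mmol/L
[CO3²⁻] = α₂·DIC; α₂ = 0.0001660, so [CO3²⁻] = 0.0001660 × 0.3619 = 6.01×10^-5 mmol/L = 0.0601 μmol/L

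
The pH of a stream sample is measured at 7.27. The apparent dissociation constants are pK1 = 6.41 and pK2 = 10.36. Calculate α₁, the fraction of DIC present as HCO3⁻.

α₁ = 0.878

α₁ = 1 / (1 + [H⁺]/K1 + K2/[H⁺]) = 1 / (1 + 10^-0.86 + 10^-3.09)
   = 1 / (1 + 0.13804 + 0.00081283) = 1/1.1389 = 0.8781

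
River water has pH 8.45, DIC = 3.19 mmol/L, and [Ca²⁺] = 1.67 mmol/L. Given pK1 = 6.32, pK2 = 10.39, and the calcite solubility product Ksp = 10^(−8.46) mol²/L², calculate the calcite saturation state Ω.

α₂ = 1 / (1 + [H⁺]/K2 + [H⁺]²/(K1K2)) = 1 / (1 + 10^+1.94 + 10^-0.19)
   = 1 / (1 + 87.096 + 0.64565) = 1/88.742 = 0.01127
[CO3²⁻] = α₂ × DIC = 0.01127 × 3.19 = 0.03595 mmol/L
Ksp = 10^(−8.46) = 3.467×10^-9
Ω = [Ca²⁺][CO3²⁻]/Ksp = (1.67×10^-3)(3.595×10^-5) / 3.467×10^-9 = 17.3

Ω = 17.3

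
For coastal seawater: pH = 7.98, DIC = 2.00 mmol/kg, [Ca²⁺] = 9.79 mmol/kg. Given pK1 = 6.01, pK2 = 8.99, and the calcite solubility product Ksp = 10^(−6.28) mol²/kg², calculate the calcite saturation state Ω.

Ω = 3.29

α₂ = 1 / (1 + [H⁺]/K2 + [H⁺]²/(K1K2)) = 1 / (1 + 10^+1.01 + 10^-0.96)
   = 1 / (1 + 10.233 + 0.10965) = 1/11.343 = 0.08816
[CO3²⁻] = α₂ × DIC = 0.08816 × 2.00 = 0.1763 mmol/kg
Ksp = 10^(−6.28) = 5.248×10^-7
Ω = [Ca²⁺][CO3²⁻]/Ksp = (9.79×10^-3)(1.763×10^-4) / 5.248×10^-7 = 3.29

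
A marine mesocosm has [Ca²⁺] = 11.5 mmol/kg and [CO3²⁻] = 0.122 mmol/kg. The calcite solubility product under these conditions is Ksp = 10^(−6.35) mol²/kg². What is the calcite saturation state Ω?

Ω = 3.14

Ksp = 10^(−6.35) = 4.467×10^-7
Ω = [Ca²⁺][CO3²⁻]/Ksp = (11.5×10^-3)(0.122×10^-3) / 4.467×10^-7 = 3.14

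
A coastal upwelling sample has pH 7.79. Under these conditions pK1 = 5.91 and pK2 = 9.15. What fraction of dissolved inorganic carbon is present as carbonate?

α₂ = 0.0413

α₂ = 1 / (1 + [H⁺]/K2 + [H⁺]²/(K1K2)) = 1 / (1 + 10^+1.36 + 10^-0.52)
   = 1 / (1 + 22.909 + 0.30200) = 1/24.211 = 0.04130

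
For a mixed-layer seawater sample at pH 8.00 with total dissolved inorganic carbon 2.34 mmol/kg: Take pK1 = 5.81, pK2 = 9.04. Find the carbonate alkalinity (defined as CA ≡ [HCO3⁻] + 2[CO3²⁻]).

CA = 2.52 mmol/kg

CA = [HCO3⁻] + 2[CO3²⁻] = (α₁ + 2α₂)·DIC
At pH 8.00: [H⁺]/K1 = 10^-2.19 = 0.0064565, K2/[H⁺] = 10^-1.04 = 0.091201
α₁ = 1/(1 + 0.0064565 + 0.091201) = 1/1.0977 = 0.9110; α₂ = α₁·K2/[H⁺] = 0.08309
α₁ + 2α₂ = 1.0772
CA = 1.0772 × 2.34 = 2.52 mmol/kg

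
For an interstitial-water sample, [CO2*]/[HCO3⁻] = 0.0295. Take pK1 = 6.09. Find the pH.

pH = 7.62

From K1 = [H⁺][HCO3⁻]/[CO2*]:  pH = pK1 − log₁₀([CO2*]/[HCO3⁻])
log₁₀(0.0295) = -1.530
pH = 6.09 − (-1.530) = 7.62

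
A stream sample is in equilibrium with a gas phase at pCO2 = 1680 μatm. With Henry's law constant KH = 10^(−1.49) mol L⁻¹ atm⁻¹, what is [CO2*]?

KH = 10^(−1.49) = 3.236×10^-2 mol L⁻¹ atm⁻¹
[CO2*] = KH · pCO2 = 3.236×10^-2 × 1680×10^-6 atm = 5.44×10^-5 mol/L

[CO2*] = 54.4 μmol/L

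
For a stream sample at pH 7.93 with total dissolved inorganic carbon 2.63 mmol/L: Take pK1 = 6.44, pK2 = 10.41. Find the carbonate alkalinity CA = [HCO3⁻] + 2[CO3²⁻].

CA = [HCO3⁻] + 2[CO3²⁻] = (α₁ + 2α₂)·DIC
At pH 7.93: [H⁺]/K1 = 10^-1.49 = 0.032359, K2/[H⁺] = 10^-2.48 = 0.0033113
α₁ = 1/(1 + 0.032359 + 0.0033113) = 1/1.0357 = 0.9656; α₂ = α₁·K2/[H⁺] = 0.003197
α₁ + 2α₂ = 0.9720
CA = 0.9720 × 2.63 = 2.56 mmol/L

CA = 2.56 mmol/L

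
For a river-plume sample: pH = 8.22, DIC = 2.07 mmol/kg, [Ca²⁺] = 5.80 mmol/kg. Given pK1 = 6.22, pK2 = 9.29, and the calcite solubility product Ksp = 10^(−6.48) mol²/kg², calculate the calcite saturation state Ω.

α₂ = 1 / (1 + [H⁺]/K2 + [H⁺]²/(K1K2)) = 1 / (1 + 10^+1.07 + 10^-0.93)
   = 1 / (1 + 11.749 + 0.11749) = 1/12.866 = 0.07772
[CO3²⁻] = α₂ × DIC = 0.07772 × 2.07 = 0.1609 mmol/kg
Ksp = 10^(−6.48) = 3.311×10^-7
Ω = [Ca²⁺][CO3²⁻]/Ksp = (5.80×10^-3)(1.609×10^-4) / 3.311×10^-7 = 2.82

Ω = 2.82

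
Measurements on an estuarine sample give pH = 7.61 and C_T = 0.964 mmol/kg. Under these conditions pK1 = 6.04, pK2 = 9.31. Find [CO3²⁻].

α₂ = 1 / (1 + [H⁺]/K2 + [H⁺]²/(K1K2)) = 1 / (1 + 10^+1.70 + 10^+0.13)
   = 1 / (1 + 50.119 + 1.3490) = 1/52.468 = 0.01906
[CO3²⁻] = α₂ × DIC = 0.01906 × 0.964 = 0.0184 mmol/kg = 18.4 μmol/kg

[CO3²⁻] = 18.4 μmol/kg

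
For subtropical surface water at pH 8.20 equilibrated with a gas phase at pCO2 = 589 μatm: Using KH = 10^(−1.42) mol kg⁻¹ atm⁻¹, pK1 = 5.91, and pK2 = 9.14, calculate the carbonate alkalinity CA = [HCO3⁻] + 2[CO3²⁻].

[CO2*] = KH · pCO2 = 10^(−1.42) × 589×10^-6 = 2.239×10^-5 mol/kg
α₀ = 1/(1 + K1/[H⁺] + K1K2/[H⁺]²) = 1/(1 + 10^+2.29 + 10^+1.35) = 0.004579
DIC = [CO2*]/α₀ = 2.239×10^-5 / 0.004579 = 4.890 mmol/kg
CA = (α₁ + 2α₂)·DIC = (0.8929 + 2×0.1025) × 4.890 = 5.37 mmol/kg

CA = 5.37 mmol/kg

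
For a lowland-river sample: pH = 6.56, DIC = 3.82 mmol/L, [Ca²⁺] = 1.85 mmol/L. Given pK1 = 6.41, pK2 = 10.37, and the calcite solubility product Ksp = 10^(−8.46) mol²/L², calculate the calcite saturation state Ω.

α₂ = 1 / (1 + [H⁺]/K2 + [H⁺]²/(K1K2)) = 1 / (1 + 10^+3.81 + 10^+3.66)
   = 1 / (1 + 6456.5 + 4570.9) = 1/1.1028×10^4 = 9.067×10^-5
[CO3²⁻] = α₂ × DIC = 9.067×10^-5 × 3.82 = 0.0003464 mmol/L = 0.3464 μmol/L
Ksp = 10^(−8.46) = 3.467×10^-9
Ω = [Ca²⁺][CO3²⁻]/Ksp = (1.85×10^-3)(3.464×10^-7) / 3.467×10^-9 = 0.185

Ω = 0.185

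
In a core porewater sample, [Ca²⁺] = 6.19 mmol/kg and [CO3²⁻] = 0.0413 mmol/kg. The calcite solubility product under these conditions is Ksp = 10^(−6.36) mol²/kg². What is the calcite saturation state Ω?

Ω = 0.586

Ksp = 10^(−6.36) = 4.365×10^-7
Ω = [Ca²⁺][CO3²⁻]/Ksp = (6.19×10^-3)(0.0413×10^-3) / 4.365×10^-7 = 0.586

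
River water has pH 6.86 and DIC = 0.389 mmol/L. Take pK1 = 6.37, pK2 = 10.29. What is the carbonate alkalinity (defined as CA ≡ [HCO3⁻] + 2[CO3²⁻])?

CA = 0.294 mmol/L

CA = [HCO3⁻] + 2[CO3²⁻] = (α₁ + 2α₂)·DIC
At pH 6.86: [H⁺]/K1 = 10^-0.49 = 0.32359, K2/[H⁺] = 10^-3.43 = 0.00037154
α₁ = 1/(1 + 0.32359 + 0.00037154) = 1/1.3240 = 0.7553; α₂ = α₁·K2/[H⁺] = 0.0002806
α₁ + 2α₂ = 0.7559
CA = 0.7559 × 0.389 = 0.294 mmol/L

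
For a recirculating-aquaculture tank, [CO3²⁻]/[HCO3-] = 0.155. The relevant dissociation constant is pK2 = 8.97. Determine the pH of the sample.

From K2 = [H⁺][CO3²⁻]/[HCO3-]:  pH = pK2 + log₁₀([CO3²⁻]/[HCO3-])
log₁₀(0.155) = -0.810
pH = 8.97 + (-0.810) = 8.16

pH = 8.16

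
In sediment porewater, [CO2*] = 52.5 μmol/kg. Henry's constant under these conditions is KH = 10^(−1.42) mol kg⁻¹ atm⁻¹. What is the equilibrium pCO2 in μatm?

pCO2 = 1380 μatm

KH = 10^(−1.42) = 3.802×10^-2 mol kg⁻¹ atm⁻¹
pCO2 = [CO2*]/KH = 52.5×10^-6 / 3.802×10^-2 = 1.38×10^-3 atm = 1380 μatm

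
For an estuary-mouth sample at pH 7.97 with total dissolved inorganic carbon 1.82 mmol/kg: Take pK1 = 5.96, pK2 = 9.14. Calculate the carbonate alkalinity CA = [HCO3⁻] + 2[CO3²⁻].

CA = [HCO3⁻] + 2[CO3²⁻] = (α₁ + 2α₂)·DIC
At pH 7.97: [H⁺]/K1 = 10^-2.01 = 0.0097724, K2/[H⁺] = 10^-1.17 = 0.067608
α₁ = 1/(1 + 0.0097724 + 0.067608) = 1/1.0774 = 0.9282; α₂ = α₁·K2/[H⁺] = 0.06275
α₁ + 2α₂ = 1.0537
CA = 1.0537 × 1.82 = 1.92 mmol/kg

CA = 1.92 mmol/kg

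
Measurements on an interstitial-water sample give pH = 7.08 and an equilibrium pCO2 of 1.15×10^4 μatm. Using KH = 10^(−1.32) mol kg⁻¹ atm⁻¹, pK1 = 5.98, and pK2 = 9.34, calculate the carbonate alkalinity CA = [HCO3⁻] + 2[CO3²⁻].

CA = 7.01 mmol/kg

[CO2*] = KH · pCO2 = 10^(−1.32) × 1.15×10^4×10^-6 = 5.504×10^-4 mol/kg
α₀ = 1/(1 + K1/[H⁺] + K1K2/[H⁺]²) = 1/(1 + 10^+1.10 + 10^-1.16) = 0.07321
DIC = [CO2*]/α₀ = 5.504×10^-4 / 0.07321 = 7.518 mmol/kg
CA = (α₁ + 2α₂)·DIC = (0.9217 + 2×0.005065) × 7.518 = 7.01 mmol/kg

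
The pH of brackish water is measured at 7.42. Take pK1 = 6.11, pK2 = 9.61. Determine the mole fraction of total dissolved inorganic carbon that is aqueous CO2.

α₀ = 0.0464

α₀ = 1 / (1 + K1/[H⁺] + K1K2/[H⁺]²) = 1 / (1 + 10^+1.31 + 10^-0.88)
   = 1 / (1 + 20.417 + 0.13183) = 1/21.549 = 0.04641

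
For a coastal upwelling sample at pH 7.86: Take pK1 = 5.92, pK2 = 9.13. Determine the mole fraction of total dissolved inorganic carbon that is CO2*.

α₀ = 1 / (1 + K1/[H⁺] + K1K2/[H⁺]²) = 1 / (1 + 10^+1.94 + 10^+0.67)
   = 1 / (1 + 87.096 + 4.6774) = 1/92.774 = 0.01078

α₀ = 0.0108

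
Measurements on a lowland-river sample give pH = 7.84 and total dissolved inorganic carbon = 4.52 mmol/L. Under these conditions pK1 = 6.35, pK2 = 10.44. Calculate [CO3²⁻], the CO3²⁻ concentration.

α₂ = 1 / (1 + [H⁺]/K2 + [H⁺]²/(K1K2)) = 1 / (1 + 10^+2.60 + 10^+1.11)
   = 1 / (1 + 398.11 + 12.882) = 1/411.99 = 0.002427
[CO3²⁻] = α₂ × DIC = 0.002427 × 4.52 = 0.0110 mmol/L = 11.0 μmol/L

[CO3²⁻] = 11.0 μmol/L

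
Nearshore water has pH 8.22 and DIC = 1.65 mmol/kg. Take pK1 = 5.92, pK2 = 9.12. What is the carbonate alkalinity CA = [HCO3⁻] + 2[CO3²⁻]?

CA = [HCO3⁻] + 2[CO3²⁻] = (α₁ + 2α₂)·DIC
At pH 8.22: [H⁺]/K1 = 10^-2.30 = 0.0050119, K2/[H⁺] = 10^-0.90 = 0.12589
α₁ = 1/(1 + 0.0050119 + 0.12589) = 1/1.1309 = 0.8842; α₂ = α₁·K2/[H⁺] = 0.1113
α₁ + 2α₂ = 1.1069
CA = 1.1069 × 1.65 = 1.83 mmol/kg

CA = 1.83 mmol/kg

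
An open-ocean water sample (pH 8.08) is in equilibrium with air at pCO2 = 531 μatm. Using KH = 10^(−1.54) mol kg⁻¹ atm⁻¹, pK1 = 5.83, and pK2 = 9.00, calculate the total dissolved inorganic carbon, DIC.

DIC = 3.07 mmol/kg

[CO2*] = KH · pCO2 = 10^(−1.54) × 531×10^-6 = 1.531×10^-5 mol/kg
α₀ = 1/(1 + K1/[H⁺] + K1K2/[H⁺]²) = 1/(1 + 10^+2.25 + 10^+1.33) = 0.004995
DIC = [CO2*]/α₀ = 1.531×10^-5 / 0.004995 = 3.07 mmol/kg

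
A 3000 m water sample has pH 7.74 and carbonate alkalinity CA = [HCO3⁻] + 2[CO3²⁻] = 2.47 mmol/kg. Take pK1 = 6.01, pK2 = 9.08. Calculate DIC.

CA = [HCO3⁻] + 2[CO3²⁻] = (α₁ + 2α₂)·DIC
At pH 7.74: [H⁺]/K1 = 10^-1.73 = 0.018621, K2/[H⁺] = 10^-1.34 = 0.045709
α₁ = 1/(1 + 0.018621 + 0.045709) = 1/1.0643 = 0.9396; α₂ = α₁·K2/[H⁺] = 0.04295
α₁ + 2α₂ = 1.0255
DIC = CA / (α₁ + 2α₂) = 2.47 / 1.0255 = 2.41 mmol/kg

DIC = 2.41 mmol/kg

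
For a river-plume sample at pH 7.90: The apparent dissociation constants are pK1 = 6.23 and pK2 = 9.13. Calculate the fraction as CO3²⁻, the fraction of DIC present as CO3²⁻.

α₂ = 1 / (1 + [H⁺]/K2 + [H⁺]²/(K1K2)) = 1 / (1 + 10^+1.23 + 10^-0.44)
   = 1 / (1 + 16.982 + 0.36308) = 1/18.346 = 0.05451

α₂ = 0.0545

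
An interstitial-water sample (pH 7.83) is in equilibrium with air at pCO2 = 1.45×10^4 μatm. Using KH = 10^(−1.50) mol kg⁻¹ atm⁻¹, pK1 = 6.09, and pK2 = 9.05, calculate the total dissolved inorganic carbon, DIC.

[CO2*] = KH · pCO2 = 10^(−1.50) × 1.45×10^4×10^-6 = 4.585×10^-4 mol/kg
α₀ = 1/(1 + K1/[H⁺] + K1K2/[H⁺]²) = 1/(1 + 10^+1.74 + 10^+0.52) = 0.01687
DIC = [CO2*]/α₀ = 4.585×10^-4 / 0.01687 = 27.2 mmol/kg

DIC = 27.2 mmol/kg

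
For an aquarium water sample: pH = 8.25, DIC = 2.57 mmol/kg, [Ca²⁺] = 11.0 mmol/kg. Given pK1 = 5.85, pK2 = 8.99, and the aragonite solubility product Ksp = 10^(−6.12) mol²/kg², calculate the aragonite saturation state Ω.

α₂ = 1 / (1 + [H⁺]/K2 + [H⁺]²/(K1K2)) = 1 / (1 + 10^+0.74 + 10^-1.66)
   = 1 / (1 + 5.4954 + 0.021878) = 1/6.5173 = 0.1534
[CO3²⁻] = α₂ × DIC = 0.1534 × 2.57 = 0.3943 mmol/kg
Ksp = 10^(−6.12) = 7.586×10^-7
Ω = [Ca²⁺][CO3²⁻]/Ksp = (11.0×10^-3)(3.943×10^-4) / 7.586×10^-7 = 5.72

Ω = 5.72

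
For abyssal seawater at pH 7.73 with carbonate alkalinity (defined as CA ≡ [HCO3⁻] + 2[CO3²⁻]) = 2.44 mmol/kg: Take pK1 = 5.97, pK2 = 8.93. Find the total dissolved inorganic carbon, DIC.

DIC = 2.34 mmol/kg

CA = [HCO3⁻] + 2[CO3²⁻] = (α₁ + 2α₂)·DIC
At pH 7.73: [H⁺]/K1 = 10^-1.76 = 0.017378, K2/[H⁺] = 10^-1.20 = 0.063096
α₁ = 1/(1 + 0.017378 + 0.063096) = 1/1.0805 = 0.9255; α₂ = α₁·K2/[H⁺] = 0.05840
α₁ + 2α₂ = 1.0423
DIC = CA / (α₁ + 2α₂) = 2.44 / 1.0423 = 2.34 mmol/kg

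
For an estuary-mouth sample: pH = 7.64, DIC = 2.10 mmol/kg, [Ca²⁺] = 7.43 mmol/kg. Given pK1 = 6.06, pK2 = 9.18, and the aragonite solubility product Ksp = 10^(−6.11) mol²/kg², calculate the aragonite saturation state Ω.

α₂ = 1 / (1 + [H⁺]/K2 + [H⁺]²/(K1K2)) = 1 / (1 + 10^+1.54 + 10^-0.04)
   = 1 / (1 + 34.674 + 0.91201) = 1/36.586 = 0.02733
[CO3²⁻] = α₂ × DIC = 0.02733 × 2.10 = 0.05740 mmol/kg
Ksp = 10^(−6.11) = 7.762×10^-7
Ω = [Ca²⁺][CO3²⁻]/Ksp = (7.43×10^-3)(5.740×10^-5) / 7.762×10^-7 = 0.549

Ω = 0.549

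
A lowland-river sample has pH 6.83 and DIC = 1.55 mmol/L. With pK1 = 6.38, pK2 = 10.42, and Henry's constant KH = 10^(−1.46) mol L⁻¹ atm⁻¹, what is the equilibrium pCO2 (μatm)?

α₀ = 1 / (1 + K1/[H⁺] + K1K2/[H⁺]²) = 1 / (1 + 10^+0.45 + 10^-3.14)
   = 1 / (1 + 2.8184 + 0.00072444) = 1/3.8191 = 0.2618
[CO2*] = α₀ × DIC = 0.2618 × 1.55 = 0.4059 mmol/L
pCO2 = [CO2*]/KH = 4.059×10^-4 / 3.467×10^-2 = 1.17×10^4 μatm

pCO2 = 1.17×10^4 μatm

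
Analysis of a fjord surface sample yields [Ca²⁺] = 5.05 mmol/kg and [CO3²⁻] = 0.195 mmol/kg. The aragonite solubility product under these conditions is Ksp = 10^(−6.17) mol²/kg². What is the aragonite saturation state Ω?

Ω = 1.46

Ksp = 10^(−6.17) = 6.761×10^-7
Ω = [Ca²⁺][CO3²⁻]/Ksp = (5.05×10^-3)(0.195×10^-3) / 6.761×10^-7 = 1.46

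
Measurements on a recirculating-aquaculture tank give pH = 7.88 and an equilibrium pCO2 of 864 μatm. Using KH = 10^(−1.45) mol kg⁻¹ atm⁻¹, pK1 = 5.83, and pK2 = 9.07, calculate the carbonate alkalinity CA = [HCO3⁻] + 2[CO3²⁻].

CA = 3.88 mmol/kg

[CO2*] = KH · pCO2 = 10^(−1.45) × 864×10^-6 = 3.066×10^-5 mol/kg
α₀ = 1/(1 + K1/[H⁺] + K1K2/[H⁺]²) = 1/(1 + 10^+2.05 + 10^+0.86) = 0.008302
DIC = [CO2*]/α₀ = 3.066×10^-5 / 0.008302 = 3.692 mmol/kg
CA = (α₁ + 2α₂)·DIC = (0.9316 + 2×0.06015) × 3.692 = 3.88 mmol/kg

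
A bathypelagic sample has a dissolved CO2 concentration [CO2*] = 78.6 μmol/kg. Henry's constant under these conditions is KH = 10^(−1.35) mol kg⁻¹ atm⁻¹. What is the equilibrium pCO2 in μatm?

KH = 10^(−1.35) = 4.467×10^-2 mol kg⁻¹ atm⁻¹
pCO2 = [CO2*]/KH = 78.6×10^-6 / 4.467×10^-2 = 1.76×10^-3 atm = 1760 μatm

pCO2 = 1760 μatm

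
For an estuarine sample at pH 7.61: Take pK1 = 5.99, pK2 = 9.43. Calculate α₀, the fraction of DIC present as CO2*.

α₀ = 0.0231

α₀ = 1 / (1 + K1/[H⁺] + K1K2/[H⁺]²) = 1 / (1 + 10^+1.62 + 10^-0.20)
   = 1 / (1 + 41.687 + 0.63096) = 1/43.318 = 0.02309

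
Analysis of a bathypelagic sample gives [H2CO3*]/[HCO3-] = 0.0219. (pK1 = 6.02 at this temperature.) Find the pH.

pH = 7.68

From K1 = [H⁺][HCO3-]/[H2CO3*]:  pH = pK1 − log₁₀([H2CO3*]/[HCO3-])
log₁₀(0.0219) = -1.660
pH = 6.02 − (-1.660) = 7.68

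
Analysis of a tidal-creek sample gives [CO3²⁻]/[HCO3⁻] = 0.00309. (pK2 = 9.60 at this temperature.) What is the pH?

From K2 = [H⁺][CO3²⁻]/[HCO3⁻]:  pH = pK2 + log₁₀([CO3²⁻]/[HCO3⁻])
log₁₀(0.00309) = -2.510
pH = 9.60 + (-2.510) = 7.09

pH = 7.09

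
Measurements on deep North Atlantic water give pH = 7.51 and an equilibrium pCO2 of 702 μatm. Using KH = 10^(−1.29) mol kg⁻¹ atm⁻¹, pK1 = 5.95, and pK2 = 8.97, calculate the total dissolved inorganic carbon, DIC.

DIC = 1.39 mmol/kg

[CO2*] = KH · pCO2 = 10^(−1.29) × 702×10^-6 = 3.600×10^-5 mol/kg
α₀ = 1/(1 + K1/[H⁺] + K1K2/[H⁺]²) = 1/(1 + 10^+1.56 + 10^+0.10) = 0.02593
DIC = [CO2*]/α₀ = 3.600×10^-5 / 0.02593 = 1.39 mmol/kg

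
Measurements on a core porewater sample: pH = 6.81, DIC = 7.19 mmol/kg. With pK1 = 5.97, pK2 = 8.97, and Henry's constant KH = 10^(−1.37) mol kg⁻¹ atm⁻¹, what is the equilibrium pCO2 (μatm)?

α₀ = 1 / (1 + K1/[H⁺] + K1K2/[H⁺]²) = 1 / (1 + 10^+0.84 + 10^-1.32)
   = 1 / (1 + 6.9183 + 0.047863) = 1/7.9662 = 0.1255
[CO2*] = α₀ × DIC = 0.1255 × 7.19 = 0.9026 mmol/kg
pCO2 = [CO2*]/KH = 9.026×10^-4 / 4.266×10^-2 = 2.12×10^4 μatm

pCO2 = 2.12×10^4 μatm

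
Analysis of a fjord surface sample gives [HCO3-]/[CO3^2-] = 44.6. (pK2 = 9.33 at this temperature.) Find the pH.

pH = 7.68

From K2 = [H⁺][CO3^2-]/[HCO3-]:  pH = pK2 − log₁₀([HCO3-]/[CO3^2-])
log₁₀(44.6) = +1.649
pH = 9.33 − (+1.649) = 7.68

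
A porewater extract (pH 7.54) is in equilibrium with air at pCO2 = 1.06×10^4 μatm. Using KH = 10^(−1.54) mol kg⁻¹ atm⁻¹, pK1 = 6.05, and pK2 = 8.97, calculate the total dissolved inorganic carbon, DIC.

DIC = 10.1 mmol/kg

[CO2*] = KH · pCO2 = 10^(−1.54) × 1.06×10^4×10^-6 = 3.057×10^-4 mol/kg
α₀ = 1/(1 + K1/[H⁺] + K1K2/[H⁺]²) = 1/(1 + 10^+1.49 + 10^+0.06) = 0.03026
DIC = [CO2*]/α₀ = 3.057×10^-4 / 0.03026 = 10.1 mmol/kg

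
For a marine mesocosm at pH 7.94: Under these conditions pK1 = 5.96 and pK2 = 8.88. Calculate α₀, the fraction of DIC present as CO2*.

α₀ = 0.00931

α₀ = 1 / (1 + K1/[H⁺] + K1K2/[H⁺]²) = 1 / (1 + 10^+1.98 + 10^+1.04)
   = 1 / (1 + 95.499 + 10.965) = 1/107.46 = 0.009305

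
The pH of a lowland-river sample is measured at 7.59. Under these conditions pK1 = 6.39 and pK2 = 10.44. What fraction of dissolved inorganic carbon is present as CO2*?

α₀ = 0.0593

α₀ = 1 / (1 + K1/[H⁺] + K1K2/[H⁺]²) = 1 / (1 + 10^+1.20 + 10^-1.65)
   = 1 / (1 + 15.849 + 0.022387) = 1/16.871 = 0.05927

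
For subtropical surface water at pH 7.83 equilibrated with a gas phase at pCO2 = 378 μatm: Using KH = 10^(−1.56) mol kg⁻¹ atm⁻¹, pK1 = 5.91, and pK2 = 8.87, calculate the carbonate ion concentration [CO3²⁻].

[CO3²⁻] = 0.0790 mmol/kg

[CO2*] = KH · pCO2 = 10^(−1.56) × 378×10^-6 = 1.041×10^-5 mol/kg
α₀ = 1/(1 + K1/[H⁺] + K1K2/[H⁺]²) = 1/(1 + 10^+1.92 + 10^+0.88) = 0.01090
DIC = [CO2*]/α₀ = 1.041×10^-5 / 0.01090 = 0.9553 mmol/kg
[CO3²⁻] = α₂·DIC; α₂ = 0.08267, so [CO3²⁻] = 0.08267 × 0.9553 = 0.0790 mmol/kg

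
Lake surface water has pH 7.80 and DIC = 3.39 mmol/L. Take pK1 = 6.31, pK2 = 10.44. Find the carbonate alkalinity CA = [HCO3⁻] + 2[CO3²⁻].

CA = [HCO3⁻] + 2[CO3²⁻] = (α₁ + 2α₂)·DIC
At pH 7.80: [H⁺]/K1 = 10^-1.49 = 0.032359, K2/[H⁺] = 10^-2.64 = 0.0022909
α₁ = 1/(1 + 0.032359 + 0.0022909) = 1/1.0347 = 0.9665; α₂ = α₁·K2/[H⁺] = 0.002214
α₁ + 2α₂ = 0.9709
CA = 0.9709 × 3.39 = 3.29 mmol/L

CA = 3.29 mmol/L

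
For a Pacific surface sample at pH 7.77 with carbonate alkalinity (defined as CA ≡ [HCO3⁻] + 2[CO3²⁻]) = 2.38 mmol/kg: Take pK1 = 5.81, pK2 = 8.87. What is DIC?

DIC = 2.24 mmol/kg

CA = [HCO3⁻] + 2[CO3²⁻] = (α₁ + 2α₂)·DIC
At pH 7.77: [H⁺]/K1 = 10^-1.96 = 0.010965, K2/[H⁺] = 10^-1.10 = 0.079433
α₁ = 1/(1 + 0.010965 + 0.079433) = 1/1.0904 = 0.9171; α₂ = α₁·K2/[H⁺] = 0.07285
α₁ + 2α₂ = 1.0628
DIC = CA / (α₁ + 2α₂) = 2.38 / 1.0628 = 2.24 mmol/kg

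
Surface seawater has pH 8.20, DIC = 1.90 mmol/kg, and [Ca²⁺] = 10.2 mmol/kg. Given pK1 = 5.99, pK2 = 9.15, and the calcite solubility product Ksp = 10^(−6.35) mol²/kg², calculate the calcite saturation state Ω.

Ω = 4.35

α₂ = 1 / (1 + [H⁺]/K2 + [H⁺]²/(K1K2)) = 1 / (1 + 10^+0.95 + 10^-1.26)
   = 1 / (1 + 8.9125 + 0.054954) = 1/9.9675 = 0.1003
[CO3²⁻] = α₂ × DIC = 0.1003 × 1.90 = 0.1906 mmol/kg
Ksp = 10^(−6.35) = 4.467×10^-7
Ω = [Ca²⁺][CO3²⁻]/Ksp = (10.2×10^-3)(1.906×10^-4) / 4.467×10^-7 = 4.35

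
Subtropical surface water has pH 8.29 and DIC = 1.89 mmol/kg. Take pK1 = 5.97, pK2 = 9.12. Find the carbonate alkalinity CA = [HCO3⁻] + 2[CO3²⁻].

CA = 2.12 mmol/kg

CA = [HCO3⁻] + 2[CO3²⁻] = (α₁ + 2α₂)·DIC
At pH 8.29: [H⁺]/K1 = 10^-2.32 = 0.0047863, K2/[H⁺] = 10^-0.83 = 0.14791
α₁ = 1/(1 + 0.0047863 + 0.14791) = 1/1.1527 = 0.8675; α₂ = α₁·K2/[H⁺] = 0.1283
α₁ + 2α₂ = 1.1242
CA = 1.1242 × 1.89 = 2.12 mmol/kg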